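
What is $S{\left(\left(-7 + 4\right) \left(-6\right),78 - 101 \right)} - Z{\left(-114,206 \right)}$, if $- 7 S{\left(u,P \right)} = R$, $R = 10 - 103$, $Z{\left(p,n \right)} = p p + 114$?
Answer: $- \frac{91677}{7} \approx -13097.0$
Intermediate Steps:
$Z{\left(p,n \right)} = 114 + p^{2}$ ($Z{\left(p,n \right)} = p^{2} + 114 = 114 + p^{2}$)
$R = -93$
$S{\left(u,P \right)} = \frac{93}{7}$ ($S{\left(u,P \right)} = \left(- \frac{1}{7}\right) \left(-93\right) = \frac{93}{7}$)
$S{\left(\left(-7 + 4\right) \left(-6\right),78 - 101 \right)} - Z{\left(-114,206 \right)} = \frac{93}{7} - \left(114 + \left(-114\right)^{2}\right) = \frac{93}{7} - \left(114 + 12996\right) = \frac{93}{7} - 13110 = - \frac{91677}{7}$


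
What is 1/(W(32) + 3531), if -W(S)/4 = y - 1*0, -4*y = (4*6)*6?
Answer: 1/3675 ≈ 0.00027211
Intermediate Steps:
y = -36 (y = -4*6*6/4 = -6*6 = -¼*144 = -36)
W(S) = 144 (W(S) = -4*(-36 - 1*0) = -4*(-36 + 0) = -4*(-36) = 144)
1/(W(32) + 3531) = 1/(144 + 3531) = 1/3675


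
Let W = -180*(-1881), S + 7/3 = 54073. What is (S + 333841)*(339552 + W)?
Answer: 263055314340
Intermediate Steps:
S = 162212/3 (S = -7/3 + 54073 = 162212/3 ≈ 54071.)
W = 338580
(S + 333841)*(339552 + W) = (162212/3 + 333841)*(339552 + 338580) = (1163735/3)*678132 = 263055314340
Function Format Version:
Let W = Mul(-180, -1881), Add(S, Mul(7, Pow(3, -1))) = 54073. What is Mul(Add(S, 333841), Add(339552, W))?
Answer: 263055314340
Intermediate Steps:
S = Rational(162212, 3) (S = Add(Rational(-7, 3), 54073) = Rational(162212, 3) ≈ 54071.)
W = 338580
Mul(Add(S, 333841), Add(339552, W)) = Mul(Add(Rational(162212, 3), 333841), Add(339552, 338580)) = Mul(Rational(1163735, 3), 678132) = 263055314340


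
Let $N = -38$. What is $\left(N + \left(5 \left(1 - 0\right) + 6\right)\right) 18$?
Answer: $-486$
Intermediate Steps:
$\left(N + \left(5 \left(1 - 0\right) + 6\right)\right) 18 = \left(-38 + \left(5 \left(1 - 0\right) + 6\right)\right) 18 = \left(-38 + \left(5 \left(1 + 0\right) + 6\right)\right) 18 = \left(-38 + \left(5 \cdot 1 + 6\right)\right) 18 = \left(-38 + \left(5 + 6\right)\right) 18 = \left(-38 + 11\right) 18 = \left(-27\right) 18 = -486$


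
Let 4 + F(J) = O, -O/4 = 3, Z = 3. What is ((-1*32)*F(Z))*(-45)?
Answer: -23040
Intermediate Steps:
O = -12 (O = -4*3 = -12)
F(J) = -16 (F(J) = -4 - 12 = -16)
((-1*32)*F(Z))*(-45) = (-1*32*(-16))*(-45) = -32*(-16)*(-45) = 512*(-45) = -23040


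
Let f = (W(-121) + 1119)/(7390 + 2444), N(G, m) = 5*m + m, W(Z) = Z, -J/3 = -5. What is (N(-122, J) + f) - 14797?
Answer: -72313820/4917 ≈ -14707.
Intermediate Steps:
J = 15 (J = -3*(-5) = 15)
N(G, m) = 6*m
f = 499/4917 (f = (-121 + 1119)/(7390 + 2444) = 998/9834 = 998*(1/9834) = 499/4917 ≈ 0.10148)
(N(-122, J) + f) - 14797 = (6*15 + 499/4917) - 14797 = (90 + 499/4917) - 14797 = 443029/4917 - 14797 = -72313820/4917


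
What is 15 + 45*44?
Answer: 1995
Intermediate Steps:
15 + 45*44 = 15 + 1980 = 1995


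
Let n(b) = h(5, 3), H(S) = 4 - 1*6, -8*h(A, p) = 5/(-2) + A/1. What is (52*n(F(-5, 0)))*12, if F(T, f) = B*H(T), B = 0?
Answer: -195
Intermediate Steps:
h(A, p) = 5/16 - A/8 (h(A, p) = -(5/(-2) + A/1)/8 = -(5*(-1/2) + A*1)/8 = -(-5/2 + A)/8 = 5/16 - A/8)
H(S) = -2 (H(S) = 4 - 6 = -2)
F(T, f) = 0 (F(T, f) = 0*(-2) = 0)
n(b) = -5/16 (n(b) = 5/16 - 1/8*5 = 5/16 - 5/8 = -5/16)
(52*n(F(-5, 0)))*12 = (52*(-5/16))*12 = -65/4*12 = -195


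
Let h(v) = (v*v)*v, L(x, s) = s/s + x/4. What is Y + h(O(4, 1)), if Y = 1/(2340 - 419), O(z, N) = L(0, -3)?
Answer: 1922/1921 ≈ 1.0005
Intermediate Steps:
L(x, s) = 1 + x/4 (L(x, s) = 1 + x*(¼) = 1 + x/4)
O(z, N) = 1 (O(z, N) = 1 + (¼)*0 = 1 + 0 = 1)
h(v) = v³ (h(v) = v²*v = v³)
Y = 1/1921 ≈ 0.00052056
Y + h(O(4, 1)) = 1/1921 + 1³ = 1/1921 + 1 = 1922/1921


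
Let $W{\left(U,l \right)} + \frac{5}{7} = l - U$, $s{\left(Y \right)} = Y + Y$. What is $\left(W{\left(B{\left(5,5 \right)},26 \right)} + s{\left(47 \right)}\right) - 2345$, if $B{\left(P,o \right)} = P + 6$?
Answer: $- \frac{15657}{7} \approx -2236.7$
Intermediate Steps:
$B{\left(P,o \right)} = 6 + P$
$s{\left(Y \right)} = 2 Y$
$W{\left(U,l \right)} = - \frac{5}{7} + l - U$ ($W{\left(U,l \right)} = - \frac{5}{7} - \left(U - l\right) = - \frac{5}{7} + l - U$)
$\left(W{\left(B{\left(5,5 \right)},26 \right)} + s{\left(47 \right)}\right) - 2345 = \left(\left(- \frac{5}{7} + 26 - \left(6 + 5\right)\right) + 2 \cdot 47\right) - 2345 = \left(\left(- \frac{5}{7} + 26 - 11\right) + 94\right) - 2345 = \left(\frac{100}{7} + 94\right) - 2345 = \frac{758}{7} - 2345 = - \frac{15657}{7}$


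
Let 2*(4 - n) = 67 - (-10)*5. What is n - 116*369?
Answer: -85717/2 ≈ -42859.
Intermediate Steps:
n = -109/2 (n = 4 - (67 - (-10)*5)/2 = 4 - (67 - 1*(-50))/2 = 4 - (67 + 50)/2 = 4 - 1/2*117 = 4 - 117/2 = -109/2 ≈ -54.500)
n - 116*369 = -109/2 - 116*369 = -109/2 - 42804 = -85717/2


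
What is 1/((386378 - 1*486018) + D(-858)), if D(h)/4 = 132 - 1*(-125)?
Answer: -1/98612 ≈ -1.0141e-5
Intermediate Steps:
D(h) = 1028 (D(h) = 4*(132 - 1*(-125)) = 4*(132 + 125) = 4*257 = 1028)
1/((386378 - 1*486018) + D(-858)) = 1/((386378 - 1*486018) + 1028) = 1/((386378 - 486018) + 1028) = 1/(-99640 + 1028) = 1/(-98612) = -1/98612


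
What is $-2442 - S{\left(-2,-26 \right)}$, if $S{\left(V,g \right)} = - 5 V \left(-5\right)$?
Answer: $-2392$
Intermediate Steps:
$S{\left(V,g \right)} = 25 V$
$-2442 - S{\left(-2,-26 \right)} = -2442 - 25 \left(-2\right) = -2442 - -50 = -2442 + 50 = -2392$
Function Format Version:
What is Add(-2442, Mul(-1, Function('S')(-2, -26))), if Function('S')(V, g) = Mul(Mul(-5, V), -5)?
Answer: -2392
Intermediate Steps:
Function('S')(V, g) = Mul(25, V)
Add(-2442, Mul(-1, Function('S')(-2, -26))) = Add(-2442, Mul(-1, Mul(25, -2))) = Add(-2442, Mul(-1, -50)) = Add(-2442, 50) = -2392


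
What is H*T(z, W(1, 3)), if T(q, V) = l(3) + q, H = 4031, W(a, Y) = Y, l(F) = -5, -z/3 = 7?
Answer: -104806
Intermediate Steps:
z = -21 (z = -3*7 = -21)
T(q, V) = -5 + q
H*T(z, W(1, 3)) = 4031*(-5 - 21) = 4031*(-26) = -104806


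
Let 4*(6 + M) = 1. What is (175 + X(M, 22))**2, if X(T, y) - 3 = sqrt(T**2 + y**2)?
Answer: (712 + sqrt(8273))**2/16 ≈ 40296.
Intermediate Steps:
M = -23/4 (M = -6 + (1/4)*1 = -6 + 1/4 = -23/4 ≈ -5.7500)
X(T, y) = 3 + sqrt(T**2 + y**2)
(175 + X(M, 22))**2 = (175 + (3 + sqrt((-23/4)**2 + 22**2)))**2 = (175 + (3 + sqrt(529/16 + 484)))**2 = (175 + (3 + sqrt(8273/16)))**2 = (175 + (3 + sqrt(8273)/4))**2 = (178 + sqrt(8273)/4)**2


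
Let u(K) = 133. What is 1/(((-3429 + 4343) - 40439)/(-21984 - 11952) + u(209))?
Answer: 11312/1517671 ≈ 0.0074535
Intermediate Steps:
1/(((-3429 + 4343) - 40439)/(-21984 - 11952) + u(209)) = 1/(((-3429 + 4343) - 40439)/(-21984 - 11952) + 133) = 1/((914 - 40439)/(-33936) + 133) = 1/(-39525*(-1/33936) + 133) = 1/(13175/11312 + 133) = 1/(1517671/11312) = 11312/1517671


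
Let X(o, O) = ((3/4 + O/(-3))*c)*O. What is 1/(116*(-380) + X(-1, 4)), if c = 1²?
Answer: -3/132247 ≈ -2.2685e-5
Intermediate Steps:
c = 1
X(o, O) = O*(¾ - O/3) (X(o, O) = ((3/4 + O/(-3))*1)*O = ((3*(¼) + O*(-⅓))*1)*O = ((¾ - O/3)*1)*O = (¾ - O/3)*O = O*(¾ - O/3))
1/(116*(-380) + X(-1, 4)) = 1/(116*(-380) + (1/12)*4*(9 - 4*4)) = 1/(-44080 + (1/12)*4*(9 - 16)) = 1/(-44080 + (1/12)*4*(-7)) = 1/(-44080 - 7/3) = 1/(-132247/3) = -3/132247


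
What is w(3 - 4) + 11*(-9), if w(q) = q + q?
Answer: -101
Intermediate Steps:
w(q) = 2*q
w(3 - 4) + 11*(-9) = 2*(3 - 4) + 11*(-9) = 2*(-1) - 99 = -2 - 99 = -101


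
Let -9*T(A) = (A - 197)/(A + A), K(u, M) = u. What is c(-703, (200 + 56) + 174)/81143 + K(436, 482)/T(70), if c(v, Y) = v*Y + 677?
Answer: 44538413629/10305161 ≈ 4322.0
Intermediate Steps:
c(v, Y) = 677 + Y*v (c(v, Y) = Y*v + 677 = 677 + Y*v)
T(A) = -(-197 + A)/(18*A) (T(A) = -(A - 197)/(9*(A + A)) = -(-197 + A)/(9*(2*A)) = -(-197 + A)*1/(2*A)/9 = -(-197 + A)/(18*A))
c(-703, (200 + 56) + 174)/81143 + K(436, 482)/T(70) = (677 + ((200 + 56) + 174)*(-703))/81143 + 436/(((1/18)*(197 - 1*70)/70)) = (677 + (256 + 174)*(-703))*(1/81143) + 436/(((1/18)*(1/70)*(197 - 70))) = (677 + 430*(-703))*(1/81143) + 436/(((1/18)*(1/70)*127)) = (677 - 302290)*(1/81143) + 436/(127/1260) = -301613*1/81143 + 436*(1260/127) = -301613/81143 + 549360/127 = 44538413629/10305161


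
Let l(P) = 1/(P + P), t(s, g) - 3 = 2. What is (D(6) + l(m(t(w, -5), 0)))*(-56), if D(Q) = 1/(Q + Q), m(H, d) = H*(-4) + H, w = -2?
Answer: -14/5 ≈ -2.8000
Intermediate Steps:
t(s, g) = 5 (t(s, g) = 3 + 2 = 5)
m(H, d) = -3*H (m(H, d) = -4*H + H = -3*H)
D(Q) = 1/(2*Q)
l(P) = 1/(2*P)
(D(6) + l(m(t(w, -5), 0)))*(-56) = ((½)/6 + 1/(2*((-3*5))))*(-56) = ((½)*(⅙) + (½)/(-15))*(-56) = (1/12 + (½)*(-1/15))*(-56) = (1/12 - 1/30)*(-56) = (1/20)*(-56) = -14/5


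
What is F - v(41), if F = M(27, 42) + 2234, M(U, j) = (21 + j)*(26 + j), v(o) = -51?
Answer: 6569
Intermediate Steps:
F = 6518 (F = (546 + 42² + 47*42) + 2234 = (546 + 1764 + 1974) + 2234 = 4284 + 2234 = 6518)
F - v(41) = 6518 - 1*(-51) = 6518 + 51 = 6569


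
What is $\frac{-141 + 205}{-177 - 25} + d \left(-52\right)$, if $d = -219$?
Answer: $\frac{1150156}{101} \approx 11388.0$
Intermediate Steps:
$\frac{-141 + 205}{-177 - 25} + d \left(-52\right) = \frac{-141 + 205}{-177 - 25} - -11388 = \frac{64}{-202} + 11388 = 64 \left(- \frac{1}{202}\right) + 11388 = - \frac{32}{101} + 11388 = \frac{1150156}{101}$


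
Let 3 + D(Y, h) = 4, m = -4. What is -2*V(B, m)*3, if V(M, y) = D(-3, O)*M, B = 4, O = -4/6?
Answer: -24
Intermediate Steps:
O = -⅔ (O = -4*⅙ = -⅔ ≈ -0.66667)
D(Y, h) = 1 (D(Y, h) = -3 + 4 = 1)
V(M, y) = M (V(M, y) = 1*M = M)
-2*V(B, m)*3 = -2*4*3 = -8*3 = -24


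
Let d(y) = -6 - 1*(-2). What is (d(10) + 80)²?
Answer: 5776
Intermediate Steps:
d(y) = -4 (d(y) = -6 + 2 = -4)
(d(10) + 80)² = (-4 + 80)² = 76² = 5776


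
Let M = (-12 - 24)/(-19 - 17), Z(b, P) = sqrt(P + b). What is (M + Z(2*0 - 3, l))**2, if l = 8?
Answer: (1 + sqrt(5))**2 ≈ 10.472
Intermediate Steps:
M = 1 (M = -36/(-36) = -36*(-1/36) = 1)
(M + Z(2*0 - 3, l))**2 = (1 + sqrt(8 + (2*0 - 3)))**2 = (1 + sqrt(8 + (0 - 3)))**2 = (1 + sqrt(8 - 3))**2 = (1 + sqrt(5))**2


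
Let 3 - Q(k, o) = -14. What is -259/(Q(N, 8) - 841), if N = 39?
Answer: 259/824 ≈ 0.31432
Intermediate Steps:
Q(k, o) = 17 (Q(k, o) = 3 - 1*(-14) = 3 + 14 = 17)
-259/(Q(N, 8) - 841) = -259/(17 - 841) = -259/(-824) = -1/824*(-259) = 259/824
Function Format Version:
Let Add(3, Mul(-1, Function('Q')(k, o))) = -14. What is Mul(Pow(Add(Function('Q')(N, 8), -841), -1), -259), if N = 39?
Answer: Rational(259, 824) ≈ 0.31432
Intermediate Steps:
Function('Q')(k, o) = 17 (Function('Q')(k, o) = Add(3, Mul(-1, -14)) = Add(3, 14) = 17)
Mul(Pow(Add(Function('Q')(N, 8), -841), -1), -259) = Mul(Pow(Add(17, -841), -1), -259) = Mul(Pow(-824, -1), -259) = Mul(Rational(-1, 824), -259) = Rational(259, 824)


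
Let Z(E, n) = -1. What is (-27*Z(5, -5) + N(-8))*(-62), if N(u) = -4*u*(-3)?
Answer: 4278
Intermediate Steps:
N(u) = 12*u
(-27*Z(5, -5) + N(-8))*(-62) = (-27*(-1) + 12*(-8))*(-62) = (27 - 96)*(-62) = -69*(-62) = 4278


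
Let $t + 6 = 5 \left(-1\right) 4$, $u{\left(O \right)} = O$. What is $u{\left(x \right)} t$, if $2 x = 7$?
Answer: $-91$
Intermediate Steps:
$x = \frac{7}{2}$ ($x = \frac{1}{2} \cdot 7 = \frac{7}{2} \approx 3.5$)
$t = -26$ ($t = -6 + 5 \left(-1\right) 4 = -6 - 20 = -26$)
$u{\left(x \right)} t = \frac{7}{2} \left(-26\right) = -91$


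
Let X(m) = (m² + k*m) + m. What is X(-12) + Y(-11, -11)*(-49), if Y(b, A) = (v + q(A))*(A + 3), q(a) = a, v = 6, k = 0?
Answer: -1828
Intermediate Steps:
X(m) = m + m² (X(m) = (m² + 0*m) + m = (m² + 0) + m = m² + m = m + m²)
Y(b, A) = (3 + A)*(6 + A) (Y(b, A) = (6 + A)*(A + 3) = (6 + A)*(3 + A) = (3 + A)*(6 + A))
X(-12) + Y(-11, -11)*(-49) = -12*(1 - 12) + (18 + (-11)² + 9*(-11))*(-49) = -12*(-11) + (18 + 121 - 99)*(-49) = 132 + 40*(-49) = 132 - 1960 = -1828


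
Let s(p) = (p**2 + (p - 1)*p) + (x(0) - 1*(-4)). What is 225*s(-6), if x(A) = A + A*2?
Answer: 18450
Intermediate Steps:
x(A) = 3*A (x(A) = A + 2*A = 3*A)
s(p) = 4 + p**2 + p*(-1 + p) (s(p) = (p**2 + (p - 1)*p) + (3*0 - 1*(-4)) = (p**2 + (-1 + p)*p) + (0 + 4) = (p**2 + p*(-1 + p)) + 4 = 4 + p**2 + p*(-1 + p))
225*s(-6) = 225*(4 - 1*(-6) + 2*(-6)**2) = 225*(4 + 6 + 2*36) = 225*(4 + 6 + 72) = 225*82 = 18450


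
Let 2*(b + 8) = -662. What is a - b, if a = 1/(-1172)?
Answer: 397307/1172 ≈ 339.00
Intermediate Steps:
b = -339 (b = -8 + (1/2)*(-662) = -8 - 331 = -339)
a = -1/1172 ≈ -0.00085324
a - b = -1/1172 - 1*(-339) = -1/1172 + 339 = 397307/1172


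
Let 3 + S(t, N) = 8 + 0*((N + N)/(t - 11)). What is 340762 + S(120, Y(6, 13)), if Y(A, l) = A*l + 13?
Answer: 340767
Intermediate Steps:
Y(A, l) = 13 + A*l
S(t, N) = 5 (S(t, N) = -3 + (8 + 0*((N + N)/(t - 11))) = -3 + (8 + 0*((2*N)/(-11 + t))) = -3 + (8 + 0*(2*N/(-11 + t))) = -3 + (8 + 0) = -3 + 8 = 5)
340762 + S(120, Y(6, 13)) = 340762 + 5 = 340767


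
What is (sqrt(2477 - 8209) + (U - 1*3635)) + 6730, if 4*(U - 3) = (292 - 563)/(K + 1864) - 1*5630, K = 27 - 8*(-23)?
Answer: 14030879/8300 + 2*I*sqrt(1433) ≈ 1690.5 + 75.71*I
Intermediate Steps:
K = 211 (K = 27 + 184 = 211)
U = -11657621/8300 (U = 3 + ((292 - 563)/(211 + 1864) - 1*5630)/4 = 3 + (-271/2075 - 5630)/4 = 3 + (1/4)*(-11682521/2075) = 3 - 11682521/8300 = -11657621/8300 ≈ -1404.5)
(sqrt(2477 - 8209) + (U - 1*3635)) + 6730 = (sqrt(2477 - 8209) + (-11657621/8300 - 1*3635)) + 6730 = (sqrt(-5732) + (-11657621/8300 - 3635)) + 6730 = (2*I*sqrt(1433) - 41828121/8300) + 6730 = (-41828121/8300 + 2*I*sqrt(1433)) + 6730 = 14030879/8300 + 2*I*sqrt(1433)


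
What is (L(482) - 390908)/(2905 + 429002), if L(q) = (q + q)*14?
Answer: -17972/20567 ≈ -0.87383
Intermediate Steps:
L(q) = 28*q (L(q) = (2*q)*14 = 28*q)
(L(482) - 390908)/(2905 + 429002) = (28*482 - 390908)/(2905 + 429002) = (13496 - 390908)/431907 = -377412*1/431907 = -17972/20567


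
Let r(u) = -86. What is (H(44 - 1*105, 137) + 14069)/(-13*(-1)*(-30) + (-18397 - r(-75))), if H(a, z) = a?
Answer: -14008/18701 ≈ -0.74905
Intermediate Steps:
(H(44 - 1*105, 137) + 14069)/(-13*(-1)*(-30) + (-18397 - r(-75))) = ((44 - 1*105) + 14069)/(-13*(-1)*(-30) + (-18397 - 1*(-86))) = ((44 - 105) + 14069)/(13*(-30) + (-18397 + 86)) = (-61 + 14069)/(-390 - 18311) = 14008/(-18701) = 14008*(-1/18701) = -14008/18701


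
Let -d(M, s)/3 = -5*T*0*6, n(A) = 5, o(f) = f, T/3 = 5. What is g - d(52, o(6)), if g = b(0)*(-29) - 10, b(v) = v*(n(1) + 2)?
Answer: -10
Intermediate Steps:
T = 15 (T = 3*5 = 15)
b(v) = 7*v (b(v) = v*(5 + 2) = v*7 = 7*v)
d(M, s) = 0 (d(M, s) = -3*(-75*0)*6 = -3*(-5*0)*6 = -0*6 = -3*0 = 0)
g = -10 (g = (7*0)*(-29) - 10 = 0*(-29) - 10 = 0 - 10 = -10)
g - d(52, o(6)) = -10 - 1*0 = -10 + 0 = -10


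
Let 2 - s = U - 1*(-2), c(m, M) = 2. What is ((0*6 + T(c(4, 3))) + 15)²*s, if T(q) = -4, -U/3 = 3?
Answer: 1089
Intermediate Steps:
U = -9 (U = -3*3 = -9)
s = 9 (s = 2 - (-9 - 1*(-2)) = 2 - (-9 + 2) = 2 - 1*(-7) = 2 + 7 = 9)
((0*6 + T(c(4, 3))) + 15)²*s = ((0*6 - 4) + 15)²*9 = ((0 - 4) + 15)²*9 = (-4 + 15)²*9 = 11²*9 = 121*9 = 1089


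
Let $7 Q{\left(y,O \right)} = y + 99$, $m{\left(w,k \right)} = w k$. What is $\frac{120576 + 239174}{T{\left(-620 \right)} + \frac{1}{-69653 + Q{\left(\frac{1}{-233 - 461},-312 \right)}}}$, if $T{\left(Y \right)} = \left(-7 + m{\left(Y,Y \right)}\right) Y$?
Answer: $- \frac{8693244889125}{5759015814461957} \approx -0.0015095$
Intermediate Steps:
$m{\left(w,k \right)} = k w$
$Q{\left(y,O \right)} = \frac{99}{7} + \frac{y}{7}$ ($Q{\left(y,O \right)} = \frac{y + 99}{7} = \frac{99 + y}{7} = \frac{99}{7} + \frac{y}{7}$)
$T{\left(Y \right)} = Y \left(-7 + Y^{2}\right)$ ($T{\left(Y \right)} = \left(-7 + Y Y\right) Y = \left(-7 + Y^{2}\right) Y = Y \left(-7 + Y^{2}\right)$)
$\frac{120576 + 239174}{T{\left(-620 \right)} + \frac{1}{-69653 + Q{\left(\frac{1}{-233 - 461},-312 \right)}}} = \frac{120576 + 239174}{- 620 \left(-7 + \left(-620\right)^{2}\right) + \frac{1}{-69653 + \left(\frac{99}{7} + \frac{1}{7 \left(-233 - 461\right)}\right)}} = \frac{359750}{- 620 \left(-7 + 384400\right) + \frac{1}{-69653 + \left(\frac{99}{7} + \frac{1}{7 \left(-694\right)}\right)}} = \frac{359750}{\left(-620\right) 384393 + \frac{1}{-69653 + \left(\frac{99}{7} + \frac{1}{7} \left(- \frac{1}{694}\right)\right)}} = \frac{359750}{-238323660 + \frac{1}{-69653 + \left(\frac{99}{7} - \frac{1}{4858}\right)}} = \frac{359750}{-238323660 + \frac{1}{-69653 + \frac{9815}{694}}} = \frac{359750}{-238323660 + \frac{1}{- \frac{48329367}{694}}} = \frac{359750}{-238323660 - \frac{694}{48329367}} = \frac{359750}{- \frac{11518031628923914}{48329367}} = 359750 \left(- \frac{48329367}{11518031628923914}\right) = - \frac{8693244889125}{5759015814461957}$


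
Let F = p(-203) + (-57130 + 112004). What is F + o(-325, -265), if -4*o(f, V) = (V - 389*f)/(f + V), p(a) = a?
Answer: 3228743/59 ≈ 54724.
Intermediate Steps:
F = 54671 (F = -203 + (-57130 + 112004) = -203 + 54874 = 54671)
o(f, V) = -(V - 389*f)/(4*(V + f)) (o(f, V) = -(V - 389*f)/(4*(f + V)) = -(V - 389*f)/(4*(V + f)))
F + o(-325, -265) = 54671 + (-1*(-265) + 389*(-325))/(4*(-265 - 325)) = 54671 + (¼)*(265 - 126425)/(-590) = 54671 + (¼)*(-1/590)*(-126160) = 54671 + 3154/59 = 3228743/59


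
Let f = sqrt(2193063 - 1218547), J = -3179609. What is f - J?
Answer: 3179609 + 2*sqrt(243629) ≈ 3.1806e+6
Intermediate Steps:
f = 2*sqrt(243629) (f = sqrt(974516) = 2*sqrt(243629) ≈ 987.18)
f - J = 2*sqrt(243629) - 1*(-3179609) = 2*sqrt(243629) + 3179609 = 3179609 + 2*sqrt(243629)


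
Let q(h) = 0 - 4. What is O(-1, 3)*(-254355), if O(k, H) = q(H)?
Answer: 1017420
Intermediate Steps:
q(h) = -4
O(k, H) = -4
O(-1, 3)*(-254355) = -4*(-254355) = 1017420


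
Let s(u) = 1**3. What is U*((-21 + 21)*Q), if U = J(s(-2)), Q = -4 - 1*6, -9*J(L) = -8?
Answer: 0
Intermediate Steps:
s(u) = 1
J(L) = 8/9 (J(L) = -1/9*(-8) = 8/9)
Q = -10 (Q = -4 - 6 = -10)
U = 8/9 ≈ 0.88889
U*((-21 + 21)*Q) = 8*((-21 + 21)*(-10))/9 = 8*(0*(-10))/9 = (8/9)*0 = 0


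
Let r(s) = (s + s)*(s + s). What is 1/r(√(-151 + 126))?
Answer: -1/100 ≈ -0.010000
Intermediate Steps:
r(s) = 4*s² (r(s) = (2*s)*(2*s) = 4*s²)
1/r(√(-151 + 126)) = 1/(4*(√(-151 + 126))²) = 1/(4*(√(-25))²) = 1/(4*(5*I)²) = 1/(4*(-25)) = 1/(-100) = -1/100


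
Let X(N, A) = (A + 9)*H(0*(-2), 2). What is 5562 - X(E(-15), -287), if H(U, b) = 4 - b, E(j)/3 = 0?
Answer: 6118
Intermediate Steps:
E(j) = 0 (E(j) = 3*0 = 0)
X(N, A) = 18 + 2*A (X(N, A) = (A + 9)*(4 - 1*2) = (9 + A)*(4 - 2) = (9 + A)*2 = 18 + 2*A)
5562 - X(E(-15), -287) = 5562 - (18 + 2*(-287)) = 5562 - (18 - 574) = 5562 - 1*(-556) = 5562 + 556 = 6118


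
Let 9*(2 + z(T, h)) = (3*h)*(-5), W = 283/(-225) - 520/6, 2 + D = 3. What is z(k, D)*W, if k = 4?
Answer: 217613/675 ≈ 322.39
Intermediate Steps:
D = 1 (D = -2 + 3 = 1)
W = -19783/225 (W = 283*(-1/225) - 520*⅙ = -283/225 - 260/3 = -19783/225 ≈ -87.924)
z(T, h) = -2 - 5*h/3 (z(T, h) = -2 + ((3*h)*(-5))/9 = -2 + (-15*h)/9 = -2 - 5*h/3)
z(k, D)*W = (-2 - 5/3*1)*(-19783/225) = (-2 - 5/3)*(-19783/225) = -11/3*(-19783/225) = 217613/675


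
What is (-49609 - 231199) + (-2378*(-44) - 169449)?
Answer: -345625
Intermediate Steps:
(-49609 - 231199) + (-2378*(-44) - 169449) = -280808 + (104632 - 169449) = -280808 - 64817 = -345625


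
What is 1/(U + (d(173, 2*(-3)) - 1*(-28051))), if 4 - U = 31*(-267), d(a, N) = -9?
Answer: 1/36323 ≈ 2.7531e-5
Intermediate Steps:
U = 8281 (U = 4 - 31*(-267) = 4 - 1*(-8277) = 4 + 8277 = 8281)
1/(U + (d(173, 2*(-3)) - 1*(-28051))) = 1/(8281 + (-9 - 1*(-28051))) = 1/(8281 + (-9 + 28051)) = 1/(8281 + 28042) = 1/36323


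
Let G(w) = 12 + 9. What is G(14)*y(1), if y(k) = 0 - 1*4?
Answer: -84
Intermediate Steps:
y(k) = -4 (y(k) = 0 - 4 = -4)
G(w) = 21
G(14)*y(1) = 21*(-4) = -84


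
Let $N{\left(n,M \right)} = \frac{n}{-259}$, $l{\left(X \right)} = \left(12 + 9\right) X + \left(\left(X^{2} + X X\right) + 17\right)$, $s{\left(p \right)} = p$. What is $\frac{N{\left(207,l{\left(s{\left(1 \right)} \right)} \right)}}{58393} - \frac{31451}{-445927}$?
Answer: $\frac{475565918048}{6744104965549} \approx 0.070516$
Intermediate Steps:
$l{\left(X \right)} = 17 + 2 X^{2} + 21 X$ ($l{\left(X \right)} = 21 X + \left(\left(X^{2} + X^{2}\right) + 17\right) = 21 X + \left(2 X^{2} + 17\right) = 21 X + \left(17 + 2 X^{2}\right) = 17 + 2 X^{2} + 21 X$)
$N{\left(n,M \right)} = - \frac{n}{259}$ ($N{\left(n,M \right)} = n \left(- \frac{1}{259}\right) = - \frac{n}{259}$)
$\frac{N{\left(207,l{\left(s{\left(1 \right)} \right)} \right)}}{58393} - \frac{31451}{-445927} = \frac{\left(- \frac{1}{259}\right) 207}{58393} - \frac{31451}{-445927} = \left(- \frac{207}{259}\right) \frac{1}{58393} - - \frac{31451}{445927} = - \frac{207}{15123787} + \frac{31451}{445927} = \frac{475565918048}{6744104965549}$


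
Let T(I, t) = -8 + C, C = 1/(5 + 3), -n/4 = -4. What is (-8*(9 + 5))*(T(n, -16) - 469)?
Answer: 53410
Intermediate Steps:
n = 16 (n = -4*(-4) = 16)
C = ⅛ (C = 1/8 = ⅛ ≈ 0.12500)
T(I, t) = -63/8 (T(I, t) = -8 + ⅛ = -63/8)
(-8*(9 + 5))*(T(n, -16) - 469) = (-8*(9 + 5))*(-63/8 - 469) = -8*14*(-3815/8) = -112*(-3815/8) = 53410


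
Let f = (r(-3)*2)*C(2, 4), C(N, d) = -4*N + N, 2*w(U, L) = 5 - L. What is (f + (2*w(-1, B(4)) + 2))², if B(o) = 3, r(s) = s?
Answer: 1600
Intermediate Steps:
w(U, L) = 5/2 - L/2 (w(U, L) = (5 - L)/2 = 5/2 - L/2)
C(N, d) = -3*N
f = 36 (f = (-3*2)*(-3*2) = -6*(-6) = 36)
(f + (2*w(-1, B(4)) + 2))² = (36 + (2*(5/2 - ½*3) + 2))² = (36 + (2*(5/2 - 3/2) + 2))² = (36 + (2*1 + 2))² = (36 + (2 + 2))² = (36 + 4)² = 40² = 1600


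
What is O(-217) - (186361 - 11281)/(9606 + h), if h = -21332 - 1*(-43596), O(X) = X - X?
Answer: -17508/3187 ≈ -5.4936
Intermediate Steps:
O(X) = 0
h = 22264 (h = -21332 + 43596 = 22264)
O(-217) - (186361 - 11281)/(9606 + h) = 0 - (186361 - 11281)/(9606 + 22264) = 0 - 175080/31870 = 0 - 1*17508/3187 = 0 - 17508/3187 = -17508/3187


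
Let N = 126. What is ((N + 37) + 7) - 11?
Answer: 159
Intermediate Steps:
((N + 37) + 7) - 11 = ((126 + 37) + 7) - 11 = (163 + 7) - 11 = 170 - 11 = 159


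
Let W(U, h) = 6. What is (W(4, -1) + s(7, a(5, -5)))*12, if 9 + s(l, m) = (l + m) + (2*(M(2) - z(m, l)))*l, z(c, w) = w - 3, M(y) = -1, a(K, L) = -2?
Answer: -816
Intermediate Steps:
z(c, w) = -3 + w
s(l, m) = -9 + l + m + l*(4 - 2*l) (s(l, m) = -9 + ((l + m) + (2*(-1 - (-3 + l)))*l) = -9 + ((l + m) + (2*(-1 + (3 - l)))*l) = -9 + ((l + m) + (2*(2 - l))*l) = -9 + ((l + m) + (4 - 2*l)*l) = -9 + ((l + m) + l*(4 - 2*l)) = -9 + (l + m + l*(4 - 2*l)) = -9 + l + m + l*(4 - 2*l))
(W(4, -1) + s(7, a(5, -5)))*12 = (6 + (-9 - 2 - 1*7 - 2*7*(-3 + 7)))*12 = (6 + (-9 - 2 - 7 - 2*7*4))*12 = (6 + (-9 - 2 - 7 - 56))*12 = (6 - 74)*12 = -68*12 = -816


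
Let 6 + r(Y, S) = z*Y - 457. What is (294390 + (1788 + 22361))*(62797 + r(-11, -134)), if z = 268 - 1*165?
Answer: 19494905339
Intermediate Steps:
z = 103 (z = 268 - 165 = 103)
r(Y, S) = -463 + 103*Y (r(Y, S) = -6 + (103*Y - 457) = -6 + (-457 + 103*Y) = -463 + 103*Y)
(294390 + (1788 + 22361))*(62797 + r(-11, -134)) = (294390 + (1788 + 22361))*(62797 + (-463 + 103*(-11))) = (294390 + 24149)*(62797 + (-463 - 1133)) = 318539*(62797 - 1596) = 318539*61201 = 19494905339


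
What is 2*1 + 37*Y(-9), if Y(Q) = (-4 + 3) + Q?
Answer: -368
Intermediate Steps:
Y(Q) = -1 + Q
2*1 + 37*Y(-9) = 2*1 + 37*(-1 - 9) = 2 + 37*(-10) = 2 - 370 = -368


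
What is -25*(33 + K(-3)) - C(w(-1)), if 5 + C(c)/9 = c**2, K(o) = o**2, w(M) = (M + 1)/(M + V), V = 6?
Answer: -1005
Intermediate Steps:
w(M) = (1 + M)/(6 + M) (w(M) = (M + 1)/(M + 6) = (1 + M)/(6 + M))
C(c) = -45 + 9*c**2
-25*(33 + K(-3)) - C(w(-1)) = -25*(33 + (-3)**2) - (-45 + 9*((1 - 1)/(6 - 1))**2) = -25*(33 + 9) - (-45 + 9*(0/5)**2) = -25*42 - (-45 + 9*((1/5)*0)**2) = -1050 - (-45 + 9*0**2) = -1050 - (-45 + 9*0) = -1050 - (-45 + 0) = -1050 - 1*(-45) = -1050 + 45 = -1005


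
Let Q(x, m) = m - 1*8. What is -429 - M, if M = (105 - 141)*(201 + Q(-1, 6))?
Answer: 6735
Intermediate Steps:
Q(x, m) = -8 + m (Q(x, m) = m - 8 = -8 + m)
M = -7164 (M = (105 - 141)*(201 + (-8 + 6)) = -36*(201 - 2) = -36*199 = -7164)
-429 - M = -429 - 1*(-7164) = -429 + 7164 = 6735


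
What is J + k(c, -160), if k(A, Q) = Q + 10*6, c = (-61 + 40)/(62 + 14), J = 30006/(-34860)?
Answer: -586001/5810 ≈ -100.86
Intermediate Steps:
J = -5001/5810 (J = 30006*(-1/34860) = -5001/5810 ≈ -0.86076)
c = -21/76 ≈ -0.27632
k(A, Q) = 60 + Q (k(A, Q) = Q + 60 = 60 + Q)
J + k(c, -160) = -5001/5810 + (60 - 160) = -5001/5810 - 100 = -586001/5810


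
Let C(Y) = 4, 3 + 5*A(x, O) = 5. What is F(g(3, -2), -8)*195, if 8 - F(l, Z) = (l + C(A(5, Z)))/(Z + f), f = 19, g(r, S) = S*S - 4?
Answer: 16380/11 ≈ 1489.1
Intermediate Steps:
g(r, S) = -4 + S² (g(r, S) = S² - 4 = -4 + S²)
A(x, O) = ⅖ (A(x, O) = -⅗ + (⅕)*5 = -⅗ + 1 = ⅖)
F(l, Z) = 8 - (4 + l)/(19 + Z) (F(l, Z) = 8 - (l + 4)/(Z + 19) = 8 - (4 + l)/(19 + Z))
F(g(3, -2), -8)*195 = ((148 - (-4 + (-2)²) + 8*(-8))/(19 - 8))*195 = ((148 - (-4 + 4) - 64)/11)*195 = ((148 - 1*0 - 64)/11)*195 = ((148 + 0 - 64)/11)*195 = ((1/11)*84)*195 = (84/11)*195 = 16380/11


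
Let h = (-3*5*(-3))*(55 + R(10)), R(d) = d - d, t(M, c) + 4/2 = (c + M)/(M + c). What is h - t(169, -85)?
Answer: 2476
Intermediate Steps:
t(M, c) = -1 (t(M, c) = -2 + (c + M)/(M + c) = -2 + (M + c)/(M + c) = -2 + 1 = -1)
R(d) = 0
h = 2475 (h = (-3*5*(-3))*(55 + 0) = -15*(-3)*55 = 45*55 = 2475)
h - t(169, -85) = 2475 - 1*(-1) = 2475 + 1 = 2476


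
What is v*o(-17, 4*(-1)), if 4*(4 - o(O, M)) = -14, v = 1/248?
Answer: 15/496 ≈ 0.030242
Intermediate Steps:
v = 1/248 ≈ 0.0040323
o(O, M) = 15/2 (o(O, M) = 4 - ¼*(-14) = 4 + 7/2 = 15/2)
v*o(-17, 4*(-1)) = (1/248)*(15/2) = 15/496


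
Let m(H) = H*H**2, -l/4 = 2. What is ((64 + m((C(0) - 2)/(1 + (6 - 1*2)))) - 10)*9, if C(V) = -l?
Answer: 62694/125 ≈ 501.55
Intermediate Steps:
l = -8 (l = -4*2 = -8)
C(V) = 8 (C(V) = -1*(-8) = 8)
m(H) = H**3
((64 + m((C(0) - 2)/(1 + (6 - 1*2)))) - 10)*9 = ((64 + ((8 - 2)/(1 + (6 - 1*2)))**3) - 10)*9 = ((64 + (6/(1 + (6 - 2)))**3) - 10)*9 = ((64 + (6/(1 + 4))**3) - 10)*9 = ((64 + (6/5)**3) - 10)*9 = ((64 + 216/125) - 10)*9 = (8216/125 - 10)*9 = (6966/125)*9 = 62694/125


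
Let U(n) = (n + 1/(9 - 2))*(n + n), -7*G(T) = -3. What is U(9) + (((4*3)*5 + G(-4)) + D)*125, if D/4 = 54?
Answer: 243027/7 ≈ 34718.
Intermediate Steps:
D = 216 (D = 4*54 = 216)
G(T) = 3/7 (G(T) = -1/7*(-3) = 3/7)
U(n) = 2*n*(1/7 + n) (U(n) = (n + 1/7)*(2*n) = (1/7 + n)*(2*n) = 2*n*(1/7 + n))
U(9) + (((4*3)*5 + G(-4)) + D)*125 = (2/7)*9*(1 + 7*9) + (((4*3)*5 + 3/7) + 216)*125 = (2/7)*9*(1 + 63) + ((12*5 + 3/7) + 216)*125 = (2/7)*9*64 + ((60 + 3/7) + 216)*125 = 1152/7 + (423/7 + 216)*125 = 1152/7 + (1935/7)*125 = 1152/7 + 241875/7 = 243027/7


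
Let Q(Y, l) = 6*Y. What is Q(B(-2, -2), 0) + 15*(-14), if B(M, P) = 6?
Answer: -174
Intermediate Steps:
Q(B(-2, -2), 0) + 15*(-14) = 6*6 + 15*(-14) = 36 - 210 = -174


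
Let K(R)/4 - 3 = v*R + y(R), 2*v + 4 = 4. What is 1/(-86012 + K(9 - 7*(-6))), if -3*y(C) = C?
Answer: -1/86068 ≈ -1.1619e-5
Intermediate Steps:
v = 0 (v = -2 + (½)*4 = -2 + 2 = 0)
y(C) = -C/3
K(R) = 12 - 4*R/3 (K(R) = 12 + 4*(0*R - R/3) = 12 + 4*(0 - R/3) = 12 + 4*(-R/3) = 12 - 4*R/3)
1/(-86012 + K(9 - 7*(-6))) = 1/(-86012 + (12 - 4*(9 - 7*(-6))/3)) = 1/(-86012 + (12 - 4*(9 + 42)/3)) = 1/(-86012 + (12 - 4/3*51)) = 1/(-86012 + (12 - 68)) = 1/(-86012 - 56) = 1/(-86068) = -1/86068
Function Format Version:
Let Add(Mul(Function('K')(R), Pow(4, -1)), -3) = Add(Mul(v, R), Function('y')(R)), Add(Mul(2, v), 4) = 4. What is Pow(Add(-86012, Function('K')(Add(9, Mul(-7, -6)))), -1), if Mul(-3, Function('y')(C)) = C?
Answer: Rational(-1, 86068) ≈ -1.1619e-5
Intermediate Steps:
v = 0 (v = Add(-2, Mul(Rational(1, 2), 4)) = Add(-2, 2) = 0)
Function('y')(C) = Mul(Rational(-1, 3), C)
Function('K')(R) = Add(12, Mul(Rational(-4, 3), R)) (Function('K')(R) = Add(12, Mul(4, Add(Mul(0, R), Mul(Rational(-1, 3), R)))) = Add(12, Mul(4, Add(0, Mul(Rational(-1, 3), R)))) = Add(12, Mul(4, Mul(Rational(-1, 3), R))) = Add(12, Mul(Rational(-4, 3), R)))
Pow(Add(-86012, Function('K')(Add(9, Mul(-7, -6)))), -1) = Pow(Add(-86012, Add(12, Mul(Rational(-4, 3), Add(9, Mul(-7, -6))))), -1) = Pow(Add(-86012, Add(12, Mul(Rational(-4, 3), Add(9, 42)))), -1) = Pow(Add(-86012, Add(12, Mul(Rational(-4, 3), 51))), -1) = Pow(Add(-86012, Add(12, -68)), -1) = Pow(Add(-86012, -56), -1) = Pow(-86068, -1) = Rational(-1, 86068)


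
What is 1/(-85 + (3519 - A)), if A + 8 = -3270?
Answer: 1/6712 ≈ 0.00014899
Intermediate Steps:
A = -3278 (A = -8 - 3270 = -3278)
1/(-85 + (3519 - A)) = 1/(-85 + (3519 - 1*(-3278))) = 1/(-85 + (3519 + 3278)) = 1/(-85 + 6797) = 1/6712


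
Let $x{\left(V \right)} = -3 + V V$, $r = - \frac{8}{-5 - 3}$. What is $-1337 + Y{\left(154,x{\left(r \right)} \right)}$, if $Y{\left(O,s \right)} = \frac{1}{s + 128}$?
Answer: $- \frac{168461}{126} \approx -1337.0$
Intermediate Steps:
$r = 1$ ($r = - \frac{8}{-8} = \left(-8\right) \left(- \frac{1}{8}\right) = 1$)
$x{\left(V \right)} = -3 + V^{2}$
$Y{\left(O,s \right)} = \frac{1}{128 + s}$
$-1337 + Y{\left(154,x{\left(r \right)} \right)} = -1337 + \frac{1}{128 - \left(3 - 1^{2}\right)} = -1337 + \frac{1}{128 + \left(-3 + 1\right)} = -1337 + \frac{1}{128 - 2} = -1337 + \frac{1}{126} = - \frac{168461}{126}$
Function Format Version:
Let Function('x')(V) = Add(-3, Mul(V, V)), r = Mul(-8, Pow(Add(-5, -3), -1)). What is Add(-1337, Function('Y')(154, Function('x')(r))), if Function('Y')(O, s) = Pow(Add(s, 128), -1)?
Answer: Rational(-168461, 126) ≈ -1337.0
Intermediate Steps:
r = 1 (r = Mul(-8, Pow(-8, -1)) = Mul(-8, Rational(-1, 8)) = 1)
Function('x')(V) = Add(-3, Pow(V, 2))
Function('Y')(O, s) = Pow(Add(128, s), -1)
Add(-1337, Function('Y')(154, Function('x')(r))) = Add(-1337, Pow(Add(128, Add(-3, Pow(1, 2))), -1)) = Add(-1337, Pow(Add(128, Add(-3, 1)), -1)) = Add(-1337, Pow(Add(128, -2), -1)) = Add(-1337, Pow(126, -1)) = Add(-1337, Rational(1, 126)) = Rational(-168461, 126)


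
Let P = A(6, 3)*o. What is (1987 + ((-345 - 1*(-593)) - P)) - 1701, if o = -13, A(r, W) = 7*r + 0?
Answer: 1080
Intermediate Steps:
A(r, W) = 7*r
P = -546 (P = (7*6)*(-13) = 42*(-13) = -546)
(1987 + ((-345 - 1*(-593)) - P)) - 1701 = (1987 + ((-345 - 1*(-593)) - 1*(-546))) - 1701 = (1987 + ((-345 + 593) + 546)) - 1701 = (1987 + (248 + 546)) - 1701 = (1987 + 794) - 1701 = 2781 - 1701 = 1080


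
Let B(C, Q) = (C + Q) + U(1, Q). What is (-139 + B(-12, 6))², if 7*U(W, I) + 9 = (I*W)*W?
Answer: 1036324/49 ≈ 21149.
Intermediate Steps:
U(W, I) = -9/7 + I*W²/7 (U(W, I) = -9/7 + ((I*W)*W)/7 = -9/7 + (I*W²)/7 = -9/7 + I*W²/7)
B(C, Q) = -9/7 + C + 8*Q/7 (B(C, Q) = (C + Q) + (-9/7 + (⅐)*Q*1²) = (C + Q) + (-9/7 + (⅐)*Q*1) = (C + Q) + (-9/7 + Q/7) = -9/7 + C + 8*Q/7)
(-139 + B(-12, 6))² = (-139 + (-9/7 - 12 + (8/7)*6))² = (-139 + (-9/7 - 12 + 48/7))² = (-139 - 45/7)² = (-1018/7)² = 1036324/49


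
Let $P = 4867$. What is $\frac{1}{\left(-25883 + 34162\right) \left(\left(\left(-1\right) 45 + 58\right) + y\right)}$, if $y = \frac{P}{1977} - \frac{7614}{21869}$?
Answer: $\frac{43235013}{5409819113206} \approx 7.992 \cdot 10^{-6}$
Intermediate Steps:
$y = \frac{91383545}{43235013}$ ($y = \frac{4867}{1977} - \frac{7614}{21869} = \frac{91383545}{43235013} \approx 2.1136$)
$\frac{1}{\left(-25883 + 34162\right) \left(\left(\left(-1\right) 45 + 58\right) + y\right)} = \frac{1}{\left(-25883 + 34162\right) \left(\left(\left(-1\right) 45 + 58\right) + \frac{91383545}{43235013}\right)} = \frac{1}{8279 \left(\left(-45 + 58\right) + \frac{91383545}{43235013}\right)} = \frac{1}{8279 \left(13 + \frac{91383545}{43235013}\right)} = \frac{1}{8279 \cdot \frac{653438714}{43235013}} = \frac{1}{\frac{5409819113206}{43235013}} = \frac{43235013}{5409819113206}$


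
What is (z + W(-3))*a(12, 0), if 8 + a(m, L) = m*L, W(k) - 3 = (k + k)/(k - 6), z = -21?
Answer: 416/3 ≈ 138.67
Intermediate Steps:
W(k) = 3 + 2*k/(-6 + k) (W(k) = 3 + (k + k)/(k - 6) = 3 + (2*k)/(-6 + k) = 3 + 2*k/(-6 + k))
a(m, L) = -8 + L*m (a(m, L) = -8 + m*L = -8 + L*m)
(z + W(-3))*a(12, 0) = (-21 + (-18 + 5*(-3))/(-6 - 3))*(-8 + 0*12) = (-21 + (-18 - 15)/(-9))*(-8 + 0) = (-21 - ⅑*(-33))*(-8) = (-21 + 11/3)*(-8) = -52/3*(-8) = 416/3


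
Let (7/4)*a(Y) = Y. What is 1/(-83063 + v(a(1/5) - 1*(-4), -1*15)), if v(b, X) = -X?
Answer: -1/83048 ≈ -1.2041e-5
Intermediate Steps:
a(Y) = 4*Y/7
1/(-83063 + v(a(1/5) - 1*(-4), -1*15)) = 1/(-83063 - (-1)*15) = 1/(-83063 - 1*(-15)) = 1/(-83063 + 15) = 1/(-83048) = -1/83048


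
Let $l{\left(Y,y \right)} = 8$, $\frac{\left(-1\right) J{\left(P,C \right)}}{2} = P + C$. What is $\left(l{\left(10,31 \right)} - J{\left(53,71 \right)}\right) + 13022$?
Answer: $13278$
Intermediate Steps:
$J{\left(P,C \right)} = - 2 C - 2 P$ ($J{\left(P,C \right)} = - 2 \left(P + C\right) = - 2 \left(C + P\right) = - 2 C - 2 P$)
$\left(l{\left(10,31 \right)} - J{\left(53,71 \right)}\right) + 13022 = \left(8 - \left(\left(-2\right) 71 - 106\right)\right) + 13022 = \left(8 - \left(-142 - 106\right)\right) + 13022 = \left(8 - -248\right) + 13022 = \left(8 + 248\right) + 13022 = 256 + 13022 = 13278$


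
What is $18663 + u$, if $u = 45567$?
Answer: $64230$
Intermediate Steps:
$18663 + u = 18663 + 45567 = 64230$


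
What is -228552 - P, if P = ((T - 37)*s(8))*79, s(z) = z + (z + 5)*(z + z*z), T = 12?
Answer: 1635848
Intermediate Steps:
s(z) = z + (5 + z)*(z + z²)
P = -1864400 (P = ((12 - 37)*(8*(6 + 8² + 6*8)))*79 = -200*(6 + 64 + 48)*79 = -200*118*79 = -25*944*79 = -23600*79 = -1864400)
-228552 - P = -228552 - 1*(-1864400) = -228552 + 1864400 = 1635848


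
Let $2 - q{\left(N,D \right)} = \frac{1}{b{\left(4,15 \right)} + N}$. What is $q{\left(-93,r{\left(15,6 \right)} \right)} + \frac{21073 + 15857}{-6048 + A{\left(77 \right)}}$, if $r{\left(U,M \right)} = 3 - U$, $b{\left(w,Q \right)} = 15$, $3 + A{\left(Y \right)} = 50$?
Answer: $- \frac{1938383}{468078} \approx -4.1412$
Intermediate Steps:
$A{\left(Y \right)} = 47$ ($A{\left(Y \right)} = -3 + 50 = 47$)
$q{\left(N,D \right)} = 2 - \frac{1}{15 + N}$
$q{\left(-93,r{\left(15,6 \right)} \right)} + \frac{21073 + 15857}{-6048 + A{\left(77 \right)}} = \frac{29 + 2 \left(-93\right)}{15 - 93} + \frac{21073 + 15857}{-6048 + 47} = \frac{29 - 186}{-78} + \frac{36930}{-6001} = \left(- \frac{1}{78}\right) \left(-157\right) + 36930 \left(- \frac{1}{6001}\right) = \frac{157}{78} - \frac{36930}{6001} = - \frac{1938383}{468078}$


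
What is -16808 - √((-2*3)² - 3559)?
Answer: -16808 - I*√3523 ≈ -16808.0 - 59.355*I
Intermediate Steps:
-16808 - √((-2*3)² - 3559) = -16808 - √((-6)² - 3559) = -16808 - √(36 - 3559) = -16808 - √(-3523) = -16808 - I*√3523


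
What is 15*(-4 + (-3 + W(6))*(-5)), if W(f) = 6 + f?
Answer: -735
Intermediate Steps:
15*(-4 + (-3 + W(6))*(-5)) = 15*(-4 + (-3 + (6 + 6))*(-5)) = 15*(-4 + (-3 + 12)*(-5)) = 15*(-4 + 9*(-5)) = 15*(-4 - 45) = 15*(-49) = -735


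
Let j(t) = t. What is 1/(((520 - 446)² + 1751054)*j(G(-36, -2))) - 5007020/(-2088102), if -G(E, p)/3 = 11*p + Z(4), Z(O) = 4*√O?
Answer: 61564866232217/25674696642420 ≈ 2.3979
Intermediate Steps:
G(E, p) = -24 - 33*p (G(E, p) = -3*(11*p + 4*√4) = -3*(11*p + 4*2) = -3*(11*p + 8) = -3*(8 + 11*p) = -24 - 33*p)
1/(((520 - 446)² + 1751054)*j(G(-36, -2))) - 5007020/(-2088102) = 1/(((520 - 446)² + 1751054)*(-24 - 33*(-2))) - 5007020/(-2088102) = 1/((74² + 1751054)*(-24 + 66)) - 5007020*(-1/2088102) = 1/((5476 + 1751054)*42) + 2503510/1044051 = (1/42)/1756530 + 2503510/1044051 = (1/1756530)*(1/42) + 2503510/1044051 = 1/73774260 + 2503510/1044051 = 61564866232217/25674696642420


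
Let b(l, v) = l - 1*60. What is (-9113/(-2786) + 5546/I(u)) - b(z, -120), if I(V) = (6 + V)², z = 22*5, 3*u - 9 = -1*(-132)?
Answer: -350244127/7825874 ≈ -44.755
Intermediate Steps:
u = 47 (u = 3 + (-1*(-132))/3 = 3 + (⅓)*132 = 3 + 44 = 47)
z = 110
b(l, v) = -60 + l (b(l, v) = l - 60 = -60 + l)
(-9113/(-2786) + 5546/I(u)) - b(z, -120) = (-9113/(-2786) + 5546/((6 + 47)²)) - (-60 + 110) = (-9113*(-1/2786) + 5546/(53²)) - 1*50 = (9113/2786 + 5546/2809) - 50 = 41049573/7825874 - 50 = -350244127/7825874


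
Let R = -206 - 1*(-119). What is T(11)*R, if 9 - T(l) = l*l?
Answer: 9744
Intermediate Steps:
T(l) = 9 - l**2 (T(l) = 9 - l*l = 9 - l**2)
R = -87 (R = -206 + 119 = -87)
T(11)*R = (9 - 1*11**2)*(-87) = (9 - 1*121)*(-87) = (9 - 121)*(-87) = -112*(-87) = 9744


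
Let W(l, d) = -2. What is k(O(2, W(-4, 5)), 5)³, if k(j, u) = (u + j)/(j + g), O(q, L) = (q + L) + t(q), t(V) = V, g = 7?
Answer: 343/729 ≈ 0.47051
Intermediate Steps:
O(q, L) = L + 2*q (O(q, L) = (q + L) + q = (L + q) + q = L + 2*q)
k(j, u) = (j + u)/(7 + j) (k(j, u) = (u + j)/(j + 7) = (j + u)/(7 + j))
k(O(2, W(-4, 5)), 5)³ = (((-2 + 2*2) + 5)/(7 + (-2 + 2*2)))³ = (((-2 + 4) + 5)/(7 + (-2 + 4)))³ = ((2 + 5)/(7 + 2))³ = (7/9)³ = 343/729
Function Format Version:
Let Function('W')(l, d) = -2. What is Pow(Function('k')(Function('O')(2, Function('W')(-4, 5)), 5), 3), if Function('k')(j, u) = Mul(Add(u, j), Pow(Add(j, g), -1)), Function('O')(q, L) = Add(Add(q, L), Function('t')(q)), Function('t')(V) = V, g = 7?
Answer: Rational(343, 729) ≈ 0.47051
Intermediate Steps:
Function('O')(q, L) = Add(L, Mul(2, q)) (Function('O')(q, L) = Add(Add(q, L), q) = Add(Add(L, q), q) = Add(L, Mul(2, q)))
Function('k')(j, u) = Mul(Pow(Add(7, j), -1), Add(j, u)) (Function('k')(j, u) = Mul(Add(u, j), Pow(Add(j, 7), -1)) = Mul(Add(j, u), Pow(Add(7, j), -1)) = Mul(Pow(Add(7, j), -1), Add(j, u)))
Pow(Function('k')(Function('O')(2, Function('W')(-4, 5)), 5), 3) = Pow(Mul(Pow(Add(7, Add(-2, Mul(2, 2))), -1), Add(Add(-2, Mul(2, 2)), 5)), 3) = Pow(Mul(Pow(Add(7, Add(-2, 4)), -1), Add(Add(-2, 4), 5)), 3) = Pow(Mul(Pow(Add(7, 2), -1), Add(2, 5)), 3) = Pow(Mul(Pow(9, -1), 7), 3) = Pow(Mul(Rational(1, 9), 7), 3) = Pow(Rational(7, 9), 3) = Rational(343, 729)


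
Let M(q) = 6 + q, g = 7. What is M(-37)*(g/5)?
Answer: -217/5 ≈ -43.400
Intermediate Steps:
M(-37)*(g/5) = (6 - 37)*(7/5) = -217/5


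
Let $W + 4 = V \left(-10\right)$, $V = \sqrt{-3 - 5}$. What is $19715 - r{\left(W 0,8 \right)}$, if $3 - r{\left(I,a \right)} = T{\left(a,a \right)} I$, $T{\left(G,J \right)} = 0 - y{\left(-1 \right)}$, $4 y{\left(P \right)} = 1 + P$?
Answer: $19712$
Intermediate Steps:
$y{\left(P \right)} = \frac{1}{4} + \frac{P}{4}$ ($y{\left(P \right)} = \frac{1 + P}{4} = \frac{1}{4} + \frac{P}{4}$)
$V = 2 i \sqrt{2}$ ($V = \sqrt{-8} = 2 i \sqrt{2} \approx 2.8284 i$)
$T{\left(G,J \right)} = 0$ ($T{\left(G,J \right)} = 0 - \left(\frac{1}{4} + \frac{1}{4} \left(-1\right)\right) = 0 - \left(\frac{1}{4} - \frac{1}{4}\right) = 0 - 0 = 0 + 0 = 0$)
$W = -4 - 20 i \sqrt{2}$ ($W = -4 + 2 i \sqrt{2} \left(-10\right) = -4 - 20 i \sqrt{2} \approx -4.0 - 28.284 i$)
$r{\left(I,a \right)} = 3$ ($r{\left(I,a \right)} = 3 - 0 I = 3 - 0 = 3 + 0 = 3$)
$19715 - r{\left(W 0,8 \right)} = 19715 - 3 = 19712$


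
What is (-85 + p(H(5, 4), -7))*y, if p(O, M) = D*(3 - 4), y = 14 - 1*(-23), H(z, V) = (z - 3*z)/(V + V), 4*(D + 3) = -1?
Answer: -12099/4 ≈ -3024.8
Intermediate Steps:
D = -13/4 (D = -3 + (¼)*(-1) = -3 - ¼ = -13/4 ≈ -3.2500)
H(z, V) = -z/V (H(z, V) = (-2*z)/((2*V)) = (-2*z)*(1/(2*V)) = -z/V)
y = 37 (y = 14 + 23 = 37)
p(O, M) = 13/4 (p(O, M) = -13*(3 - 4)/4 = -13/4*(-1) = 13/4)
(-85 + p(H(5, 4), -7))*y = (-85 + 13/4)*37 = -327/4*37 = -12099/4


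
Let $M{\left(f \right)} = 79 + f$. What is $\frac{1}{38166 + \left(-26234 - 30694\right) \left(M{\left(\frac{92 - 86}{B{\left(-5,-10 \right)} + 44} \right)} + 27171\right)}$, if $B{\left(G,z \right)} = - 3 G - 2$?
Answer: $- \frac{19}{29473860702} \approx -6.4464 \cdot 10^{-10}$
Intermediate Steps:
$B{\left(G,z \right)} = -2 - 3 G$
$\frac{1}{38166 + \left(-26234 - 30694\right) \left(M{\left(\frac{92 - 86}{B{\left(-5,-10 \right)} + 44} \right)} + 27171\right)} = \frac{1}{38166 + \left(-26234 - 30694\right) \left(\left(79 + \frac{92 - 86}{\left(-2 - -15\right) + 44}\right) + 27171\right)} = \frac{1}{38166 - 56928 \left(\left(79 + \frac{6}{\left(-2 + 15\right) + 44}\right) + 27171\right)} = \frac{1}{38166 - 56928 \left(\left(79 + \frac{6}{13 + 44}\right) + 27171\right)} = \frac{1}{38166 - 56928 \left(\left(79 + \frac{6}{57}\right) + 27171\right)} = \frac{1}{38166 - 56928 \left(\left(79 + 6 \cdot \frac{1}{57}\right) + 27171\right)} = \frac{1}{38166 - 56928 \left(\left(79 + \frac{2}{19}\right) + 27171\right)} = \frac{1}{38166 - 56928 \left(\frac{1503}{19} + 27171\right)} = \frac{1}{38166 - \frac{29474585856}{19}} = \frac{1}{- \frac{29473860702}{19}} = - \frac{19}{29473860702}$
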